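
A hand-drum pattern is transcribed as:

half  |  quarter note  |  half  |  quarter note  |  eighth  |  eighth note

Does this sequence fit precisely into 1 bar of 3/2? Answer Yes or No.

One bar of 3/2 = 12 eighth notes.
Each duration in eighth notes: half = 4; quarter note = 2; half = 4; quarter note = 2; eighth = 1; eighth note = 1.
Sum: 4 + 2 + 4 + 2 + 1 + 1 = 14.
14 exceeds 12, so the answer is No.

No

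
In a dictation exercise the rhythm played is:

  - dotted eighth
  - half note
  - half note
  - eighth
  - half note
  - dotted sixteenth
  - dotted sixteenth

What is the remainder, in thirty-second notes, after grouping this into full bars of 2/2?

One bar of 2/2 = 32 thirty-second notes.
Express everything in thirty-second notes: dotted eighth = 6; half note = 16; half note = 16; eighth = 4; half note = 16; dotted sixteenth = 3; dotted sixteenth = 3.
Adding: 6 + 16 + 16 + 4 + 16 + 3 + 3 = 64.
64 ÷ 32 = 2 complete bars with 0 thirty-second notes remaining.

0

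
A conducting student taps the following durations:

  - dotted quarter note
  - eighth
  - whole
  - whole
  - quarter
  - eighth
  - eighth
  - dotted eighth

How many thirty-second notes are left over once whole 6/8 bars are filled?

One bar of 6/8 = 12 sixteenth notes.
Express everything in sixteenth notes: dotted quarter note = 6; eighth = 2; whole = 16; whole = 16; quarter = 4; eighth = 2; eighth = 2; dotted eighth = 3.
Adding: 6 + 2 + 16 + 16 + 4 + 2 + 2 + 3 = 51.
51 ÷ 12 = 4 complete bars with 3 sixteenth notes remaining = 6 thirty-second notes.

6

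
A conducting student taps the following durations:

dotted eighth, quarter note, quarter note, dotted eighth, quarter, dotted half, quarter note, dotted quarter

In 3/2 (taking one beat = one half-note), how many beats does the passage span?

One half-note beat = 8 sixteenth notes.
Each duration in sixteenth notes: dotted eighth = 3; quarter note = 4; quarter note = 4; dotted eighth = 3; quarter = 4; dotted half = 12; quarter note = 4; dotted quarter = 6.
Adding: 3 + 4 + 4 + 3 + 4 + 12 + 4 + 6 = 40.
40 ÷ 8 = 5 beats.

5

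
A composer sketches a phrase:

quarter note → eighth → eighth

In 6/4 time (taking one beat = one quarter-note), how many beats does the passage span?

2

One quarter-note beat = 2 eighth notes.
Convert each value to eighth notes: quarter note = 2; eighth = 1; eighth = 1.
Altogether 2 + 1 + 1 = 4.
4 ÷ 2 = 2 beats.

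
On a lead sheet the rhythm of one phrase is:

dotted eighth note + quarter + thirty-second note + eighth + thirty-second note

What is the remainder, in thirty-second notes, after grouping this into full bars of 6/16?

One bar of 6/16 = 12 thirty-second notes.
In thirty-second notes: dotted eighth note = 6; quarter = 8; thirty-second note = 1; eighth = 4; thirty-second note = 1.
Altogether 6 + 8 + 1 + 4 + 1 = 20.
20 ÷ 12 = 1 complete bar with 8 thirty-second notes remaining.

8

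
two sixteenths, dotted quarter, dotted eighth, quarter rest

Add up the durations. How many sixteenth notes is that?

15

Express everything in sixteenth notes: sixteenth = 1; sixteenth = 1; dotted quarter = 6; dotted eighth = 3; quarter rest = 4.
Altogether 1 + 1 + 6 + 3 + 4 = 15 sixteenth notes.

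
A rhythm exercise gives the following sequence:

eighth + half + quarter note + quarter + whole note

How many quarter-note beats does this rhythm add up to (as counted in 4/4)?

One quarter-note beat = 2 eighth notes.
In eighth notes: eighth = 1; half = 4; quarter note = 2; quarter = 2; whole note = 8.
Altogether 1 + 4 + 2 + 2 + 8 = 17.
17 ÷ 2 = 8.5 beats.

8.5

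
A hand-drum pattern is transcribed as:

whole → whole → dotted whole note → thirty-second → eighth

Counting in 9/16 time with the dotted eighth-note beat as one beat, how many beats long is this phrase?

19.5

One dotted eighth-note beat = 6 thirty-second notes.
Convert each value to thirty-second notes: whole = 32; whole = 32; dotted whole note = 48; thirty-second = 1; eighth = 4.
Total: 32 + 32 + 48 + 1 + 4 = 117.
117 ÷ 6 = 19.5 beats.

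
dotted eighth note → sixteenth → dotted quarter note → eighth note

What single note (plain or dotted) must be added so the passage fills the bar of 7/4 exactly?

The bar of 7/4 = 28 sixteenth notes.
Each duration in sixteenth notes: dotted eighth note = 3; sixteenth = 1; dotted quarter note = 6; eighth note = 2.
Adding: 3 + 1 + 6 + 2 = 12.
Remaining: 28 − 12 = 16 sixteenth notes, which is a whole note.

whole note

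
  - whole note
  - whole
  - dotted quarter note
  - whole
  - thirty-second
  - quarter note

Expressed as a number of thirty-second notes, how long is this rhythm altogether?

117

Working in thirty-second notes: whole note = 32; whole = 32; dotted quarter note = 12; whole = 32; thirty-second = 1; quarter note = 8.
Total: 32 + 32 + 12 + 32 + 1 + 8 = 117 thirty-second notes.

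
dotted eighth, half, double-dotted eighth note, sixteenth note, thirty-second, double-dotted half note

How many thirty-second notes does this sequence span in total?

60

Convert each value to thirty-second notes: dotted eighth = 6; half = 16; double-dotted eighth note = 7; sixteenth note = 2; thirty-second = 1; double-dotted half note = 28.
Altogether 6 + 16 + 7 + 2 + 1 + 28 = 60 thirty-second notes.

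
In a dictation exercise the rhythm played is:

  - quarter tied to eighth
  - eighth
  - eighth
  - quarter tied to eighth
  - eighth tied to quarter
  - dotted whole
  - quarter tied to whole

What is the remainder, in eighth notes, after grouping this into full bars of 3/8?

One bar of 3/8 = 3 eighth notes.
Working in eighth notes: quarter tied to eighth (quarter + eighth) = 3; eighth = 1; eighth = 1; quarter tied to eighth (quarter + eighth) = 3; eighth tied to quarter (eighth + quarter) = 3; dotted whole = 12; quarter tied to whole (quarter + whole) = 10.
Sum: 3 + 1 + 1 + 3 + 3 + 12 + 10 = 33.
33 ÷ 3 = 11 complete bars with 0 eighth notes remaining.

0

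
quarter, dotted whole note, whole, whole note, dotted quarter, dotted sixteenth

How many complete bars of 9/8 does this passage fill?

3

One bar of 9/8 = 36 thirty-second notes.
Each duration in thirty-second notes: quarter = 8; dotted whole note = 48; whole = 32; whole note = 32; dotted quarter = 12; dotted sixteenth = 3.
Adding: 8 + 48 + 32 + 32 + 12 + 3 = 135.
135 ÷ 36 = 3 complete bars with 27 left over.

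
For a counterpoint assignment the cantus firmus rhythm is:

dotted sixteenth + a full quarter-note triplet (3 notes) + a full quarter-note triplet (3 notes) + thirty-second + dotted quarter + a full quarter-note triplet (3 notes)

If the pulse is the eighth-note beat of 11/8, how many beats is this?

16

One eighth-note beat = 4 thirty-second notes.
Each duration in thirty-second notes: dotted sixteenth = 3; a full quarter-note triplet (3 notes) (three triplet quarters span one half) = 16; a full quarter-note triplet (3 notes) (three triplet quarters span one half) = 16; thirty-second = 1; dotted quarter = 12; a full quarter-note triplet (3 notes) (three triplet quarters span one half) = 16.
Total: 3 + 16 + 16 + 1 + 12 + 16 = 64.
64 ÷ 4 = 16 beats.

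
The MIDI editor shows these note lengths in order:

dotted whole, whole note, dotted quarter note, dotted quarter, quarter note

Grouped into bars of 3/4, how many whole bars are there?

4

One bar of 3/4 = 6 eighth notes.
Each duration in eighth notes: dotted whole = 12; whole note = 8; dotted quarter note = 3; dotted quarter = 3; quarter note = 2.
Sum: 12 + 8 + 3 + 3 + 2 = 28.
28 ÷ 6 = 4 complete bars with 4 left over.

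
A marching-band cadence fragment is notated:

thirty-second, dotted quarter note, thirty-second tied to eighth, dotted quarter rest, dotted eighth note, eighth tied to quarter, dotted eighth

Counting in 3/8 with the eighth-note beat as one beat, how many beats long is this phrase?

One eighth-note beat = 4 thirty-second notes.
Convert each value to thirty-second notes: thirty-second = 1; dotted quarter note = 12; thirty-second tied to eighth (thirty-second + eighth) = 5; dotted quarter rest = 12; dotted eighth note = 6; eighth tied to quarter (eighth + quarter) = 12; dotted eighth = 6.
Total: 1 + 12 + 5 + 12 + 6 + 12 + 6 = 54.
54 ÷ 4 = 13.5 beats.

13.5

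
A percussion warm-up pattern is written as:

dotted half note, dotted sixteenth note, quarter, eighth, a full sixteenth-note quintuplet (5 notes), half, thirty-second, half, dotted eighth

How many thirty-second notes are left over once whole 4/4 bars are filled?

22

One bar of 4/4 = 32 thirty-second notes.
Express everything in thirty-second notes: dotted half note = 24; dotted sixteenth note = 3; quarter = 8; eighth = 4; a full sixteenth-note quintuplet (5 notes) (five quintuplet sixteenths span one quarter) = 8; half = 16; thirty-second = 1; half = 16; dotted eighth = 6.
Sum: 24 + 3 + 8 + 4 + 8 + 16 + 1 + 16 + 6 = 86.
86 ÷ 32 = 2 complete bars with 22 thirty-second notes remaining.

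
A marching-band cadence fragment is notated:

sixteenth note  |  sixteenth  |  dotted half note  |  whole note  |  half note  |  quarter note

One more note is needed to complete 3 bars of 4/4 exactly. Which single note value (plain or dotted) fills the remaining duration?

3 bars of 4/4 = 48 sixteenth notes.
Each duration in sixteenth notes: sixteenth note = 1; sixteenth = 1; dotted half note = 12; whole note = 16; half note = 8; quarter note = 4.
Adding: 1 + 1 + 12 + 16 + 8 + 4 = 42.
Remaining: 48 − 42 = 6 sixteenth notes, which is a dotted quarter note.

dotted quarter note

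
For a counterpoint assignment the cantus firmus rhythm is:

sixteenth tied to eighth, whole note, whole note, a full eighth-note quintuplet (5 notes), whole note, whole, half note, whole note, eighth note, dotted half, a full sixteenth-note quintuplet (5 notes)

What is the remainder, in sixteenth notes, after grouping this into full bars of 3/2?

One bar of 3/2 = 24 sixteenth notes.
Each duration in sixteenth notes: sixteenth tied to eighth (sixteenth + eighth) = 3; whole note = 16; whole note = 16; a full eighth-note quintuplet (5 notes) (five quintuplet eighths span one half) = 8; whole note = 16; whole = 16; half note = 8; whole note = 16; eighth note = 2; dotted half = 12; a full sixteenth-note quintuplet (5 notes) (five quintuplet sixteenths span one quarter) = 4.
Total: 3 + 16 + 16 + 8 + 16 + 16 + 8 + 16 + 2 + 12 + 4 = 117.
117 ÷ 24 = 4 complete bars with 21 sixteenth notes remaining.

21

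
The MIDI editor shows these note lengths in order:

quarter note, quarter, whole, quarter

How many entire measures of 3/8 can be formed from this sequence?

One bar of 3/8 = 3 eighth notes.
Express everything in eighth notes: quarter note = 2; quarter = 2; whole = 8; quarter = 2.
Sum: 2 + 2 + 8 + 2 = 14.
14 ÷ 3 = 4 complete bars with 2 left over.

4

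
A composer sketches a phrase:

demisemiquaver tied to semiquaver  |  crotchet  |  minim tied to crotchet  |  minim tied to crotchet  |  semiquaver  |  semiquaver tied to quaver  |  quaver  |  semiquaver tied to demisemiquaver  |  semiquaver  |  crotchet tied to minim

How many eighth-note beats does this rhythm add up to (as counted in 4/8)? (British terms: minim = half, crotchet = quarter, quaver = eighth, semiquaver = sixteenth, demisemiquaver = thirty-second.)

One eighth-note beat = 4 thirty-second notes.
Convert each value to thirty-second notes: demisemiquaver tied to semiquaver (demisemiquaver + semiquaver) = 3; crotchet = 8; minim tied to crotchet (minim + crotchet) = 24; minim tied to crotchet (minim + crotchet) = 24; semiquaver = 2; semiquaver tied to quaver (semiquaver + quaver) = 6; quaver = 4; semiquaver tied to demisemiquaver (semiquaver + demisemiquaver) = 3; semiquaver = 2; crotchet tied to minim (crotchet + minim) = 24.
Altogether 3 + 8 + 24 + 24 + 2 + 6 + 4 + 3 + 2 + 24 = 100.
100 ÷ 4 = 25 beats.

25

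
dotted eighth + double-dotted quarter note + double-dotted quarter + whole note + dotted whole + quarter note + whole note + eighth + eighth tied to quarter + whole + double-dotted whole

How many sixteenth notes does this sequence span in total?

In sixteenth notes: dotted eighth = 3; double-dotted quarter note = 7; double-dotted quarter = 7; whole note = 16; dotted whole = 24; quarter note = 4; whole note = 16; eighth = 2; eighth tied to quarter (eighth + quarter) = 6; whole = 16; double-dotted whole = 28.
Total: 3 + 7 + 7 + 16 + 24 + 4 + 16 + 2 + 6 + 16 + 28 = 129 sixteenth notes.

129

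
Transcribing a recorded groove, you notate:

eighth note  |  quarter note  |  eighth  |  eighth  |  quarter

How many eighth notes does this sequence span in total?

Each duration in eighth notes: eighth note = 1; quarter note = 2; eighth = 1; eighth = 1; quarter = 2.
Altogether 1 + 2 + 1 + 1 + 2 = 7 eighth notes.

7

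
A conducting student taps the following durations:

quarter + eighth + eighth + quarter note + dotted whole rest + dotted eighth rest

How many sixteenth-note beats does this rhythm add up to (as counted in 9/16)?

39

One sixteenth-note beat = 2 thirty-second notes.
Express everything in thirty-second notes: quarter = 8; eighth = 4; eighth = 4; quarter note = 8; dotted whole rest = 48; dotted eighth rest = 6.
Altogether 8 + 4 + 4 + 8 + 48 + 6 = 78.
78 ÷ 2 = 39 beats.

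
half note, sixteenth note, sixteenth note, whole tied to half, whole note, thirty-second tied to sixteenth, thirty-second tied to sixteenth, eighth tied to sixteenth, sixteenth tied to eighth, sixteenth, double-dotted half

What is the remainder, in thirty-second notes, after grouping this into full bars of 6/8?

4

One bar of 6/8 = 24 thirty-second notes.
Each duration in thirty-second notes: half note = 16; sixteenth note = 2; sixteenth note = 2; whole tied to half (whole + half) = 48; whole note = 32; thirty-second tied to sixteenth (thirty-second + sixteenth) = 3; thirty-second tied to sixteenth (thirty-second + sixteenth) = 3; eighth tied to sixteenth (eighth + sixteenth) = 6; sixteenth tied to eighth (sixteenth + eighth) = 6; sixteenth = 2; double-dotted half = 28.
Sum: 16 + 2 + 2 + 48 + 32 + 3 + 3 + 6 + 6 + 2 + 28 = 148.
148 ÷ 24 = 6 complete bars with 4 thirty-second notes remaining.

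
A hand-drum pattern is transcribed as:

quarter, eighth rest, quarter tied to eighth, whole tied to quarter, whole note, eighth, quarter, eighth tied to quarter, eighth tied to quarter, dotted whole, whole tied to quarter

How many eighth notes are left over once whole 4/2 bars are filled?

One bar of 4/2 = 16 eighth notes.
Each duration in eighth notes: quarter = 2; eighth rest = 1; quarter tied to eighth (quarter + eighth) = 3; whole tied to quarter (whole + quarter) = 10; whole note = 8; eighth = 1; quarter = 2; eighth tied to quarter (eighth + quarter) = 3; eighth tied to quarter (eighth + quarter) = 3; dotted whole = 12; whole tied to quarter (whole + quarter) = 10.
Sum: 2 + 1 + 3 + 10 + 8 + 1 + 2 + 3 + 3 + 12 + 10 = 55.
55 ÷ 16 = 3 complete bars with 7 eighth notes remaining.

7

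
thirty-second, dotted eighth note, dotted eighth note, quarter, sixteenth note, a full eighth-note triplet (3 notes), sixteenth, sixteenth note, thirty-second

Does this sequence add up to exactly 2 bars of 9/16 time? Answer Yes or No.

One bar of 9/16 = 18 thirty-second notes, so 2 bars = 36.
In thirty-second notes: thirty-second = 1; dotted eighth note = 6; dotted eighth note = 6; quarter = 8; sixteenth note = 2; a full eighth-note triplet (3 notes) (three triplet eighths span one quarter) = 8; sixteenth = 2; sixteenth note = 2; thirty-second = 1.
Sum: 1 + 6 + 6 + 8 + 2 + 8 + 2 + 2 + 1 = 36.
36 equals 36, so the answer is Yes.

Yes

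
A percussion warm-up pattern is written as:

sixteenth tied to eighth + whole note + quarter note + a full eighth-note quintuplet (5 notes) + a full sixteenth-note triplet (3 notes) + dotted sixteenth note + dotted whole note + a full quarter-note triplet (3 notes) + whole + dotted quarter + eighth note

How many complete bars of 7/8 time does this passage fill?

6

One bar of 7/8 = 28 thirty-second notes.
Each duration in thirty-second notes: sixteenth tied to eighth (sixteenth + eighth) = 6; whole note = 32; quarter note = 8; a full eighth-note quintuplet (5 notes) (five quintuplet eighths span one half) = 16; a full sixteenth-note triplet (3 notes) (three triplet sixteenths span one eighth) = 4; dotted sixteenth note = 3; dotted whole note = 48; a full quarter-note triplet (3 notes) (three triplet quarters span one half) = 16; whole = 32; dotted quarter = 12; eighth note = 4.
Altogether 6 + 32 + 8 + 16 + 4 + 3 + 48 + 16 + 32 + 12 + 4 = 181.
181 ÷ 28 = 6 complete bars with 13 left over.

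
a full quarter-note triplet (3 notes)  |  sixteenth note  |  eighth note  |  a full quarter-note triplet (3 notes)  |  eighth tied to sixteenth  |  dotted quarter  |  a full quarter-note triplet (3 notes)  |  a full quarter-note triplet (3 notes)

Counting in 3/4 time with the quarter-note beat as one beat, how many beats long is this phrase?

11

One quarter-note beat = 4 sixteenth notes.
Express everything in sixteenth notes: a full quarter-note triplet (3 notes) (three triplet quarters span one half) = 8; sixteenth note = 1; eighth note = 2; a full quarter-note triplet (3 notes) (three triplet quarters span one half) = 8; eighth tied to sixteenth (eighth + sixteenth) = 3; dotted quarter = 6; a full quarter-note triplet (3 notes) (three triplet quarters span one half) = 8; a full quarter-note triplet (3 notes) (three triplet quarters span one half) = 8.
Total: 8 + 1 + 2 + 8 + 3 + 6 + 8 + 8 = 44.
44 ÷ 4 = 11 beats.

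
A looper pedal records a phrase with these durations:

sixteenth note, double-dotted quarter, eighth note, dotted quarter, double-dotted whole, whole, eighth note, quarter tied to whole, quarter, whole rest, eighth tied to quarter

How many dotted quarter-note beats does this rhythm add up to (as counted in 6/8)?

18

One dotted quarter-note beat = 6 sixteenth notes.
Each duration in sixteenth notes: sixteenth note = 1; double-dotted quarter = 7; eighth note = 2; dotted quarter = 6; double-dotted whole = 28; whole = 16; eighth note = 2; quarter tied to whole (quarter + whole) = 20; quarter = 4; whole rest = 16; eighth tied to quarter (eighth + quarter) = 6.
Adding: 1 + 7 + 2 + 6 + 28 + 16 + 2 + 20 + 4 + 16 + 6 = 108.
108 ÷ 6 = 18 beats.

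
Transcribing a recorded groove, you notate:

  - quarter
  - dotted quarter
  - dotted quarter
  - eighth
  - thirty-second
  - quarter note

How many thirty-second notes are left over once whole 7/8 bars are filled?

17

One bar of 7/8 = 28 thirty-second notes.
Express everything in thirty-second notes: quarter = 8; dotted quarter = 12; dotted quarter = 12; eighth = 4; thirty-second = 1; quarter note = 8.
Altogether 8 + 12 + 12 + 4 + 1 + 8 = 45.
45 ÷ 28 = 1 complete bar with 17 thirty-second notes remaining.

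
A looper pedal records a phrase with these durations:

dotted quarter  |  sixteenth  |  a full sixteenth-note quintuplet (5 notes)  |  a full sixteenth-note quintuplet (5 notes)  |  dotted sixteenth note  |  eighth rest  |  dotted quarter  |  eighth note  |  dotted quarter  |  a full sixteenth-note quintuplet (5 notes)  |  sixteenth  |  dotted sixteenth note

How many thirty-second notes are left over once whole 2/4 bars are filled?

14

One bar of 2/4 = 16 thirty-second notes.
Convert each value to thirty-second notes: dotted quarter = 12; sixteenth = 2; a full sixteenth-note quintuplet (5 notes) (five quintuplet sixteenths span one quarter) = 8; a full sixteenth-note quintuplet (5 notes) (five quintuplet sixteenths span one quarter) = 8; dotted sixteenth note = 3; eighth rest = 4; dotted quarter = 12; eighth note = 4; dotted quarter = 12; a full sixteenth-note quintuplet (5 notes) (five quintuplet sixteenths span one quarter) = 8; sixteenth = 2; dotted sixteenth note = 3.
Sum: 12 + 2 + 8 + 8 + 3 + 4 + 12 + 4 + 12 + 8 + 2 + 3 = 78.
78 ÷ 16 = 4 complete bars with 14 thirty-second notes remaining.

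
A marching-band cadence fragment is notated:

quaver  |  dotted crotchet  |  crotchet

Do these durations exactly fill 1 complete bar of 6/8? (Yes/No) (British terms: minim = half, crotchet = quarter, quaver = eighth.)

Yes

One bar of 6/8 = 6 eighth notes.
In eighth notes: quaver = 1; dotted crotchet = 3; crotchet = 2.
Altogether 1 + 3 + 2 = 6.
6 equals 6, so the answer is Yes.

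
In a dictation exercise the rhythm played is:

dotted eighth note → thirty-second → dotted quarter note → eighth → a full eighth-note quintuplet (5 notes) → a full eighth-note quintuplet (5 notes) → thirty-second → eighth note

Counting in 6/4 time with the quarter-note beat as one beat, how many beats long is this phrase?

One quarter-note beat = 8 thirty-second notes.
Working in thirty-second notes: dotted eighth note = 6; thirty-second = 1; dotted quarter note = 12; eighth = 4; a full eighth-note quintuplet (5 notes) (five quintuplet eighths span one half) = 16; a full eighth-note quintuplet (5 notes) (five quintuplet eighths span one half) = 16; thirty-second = 1; eighth note = 4.
Adding: 6 + 1 + 12 + 4 + 16 + 16 + 1 + 4 = 60.
60 ÷ 8 = 7.5 beats.

7.5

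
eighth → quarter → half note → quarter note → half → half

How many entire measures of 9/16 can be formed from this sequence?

3

One bar of 9/16 = 9 sixteenth notes.
Working in sixteenth notes: eighth = 2; quarter = 4; half note = 8; quarter note = 4; half = 8; half = 8.
Altogether 2 + 4 + 8 + 4 + 8 + 8 = 34.
34 ÷ 9 = 3 complete bars with 7 left over.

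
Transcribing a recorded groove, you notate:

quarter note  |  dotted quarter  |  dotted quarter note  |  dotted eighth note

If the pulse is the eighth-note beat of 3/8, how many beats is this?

One eighth-note beat = 2 sixteenth notes.
Working in sixteenth notes: quarter note = 4; dotted quarter = 6; dotted quarter note = 6; dotted eighth note = 3.
Adding: 4 + 6 + 6 + 3 = 19.
19 ÷ 2 = 9.5 beats.

9.5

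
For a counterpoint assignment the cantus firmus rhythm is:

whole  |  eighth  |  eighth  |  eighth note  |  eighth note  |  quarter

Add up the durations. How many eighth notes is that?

Each duration in eighth notes: whole = 8; eighth = 1; eighth = 1; eighth note = 1; eighth note = 1; quarter = 2.
Sum: 8 + 1 + 1 + 1 + 1 + 2 = 14 eighth notes.

14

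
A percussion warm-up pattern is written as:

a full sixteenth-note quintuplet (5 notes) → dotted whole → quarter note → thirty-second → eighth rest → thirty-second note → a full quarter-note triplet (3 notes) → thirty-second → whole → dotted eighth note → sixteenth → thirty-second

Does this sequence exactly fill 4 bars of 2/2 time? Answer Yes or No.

One bar of 2/2 = 32 thirty-second notes, so 4 bars = 128.
Express everything in thirty-second notes: a full sixteenth-note quintuplet (5 notes) (five quintuplet sixteenths span one quarter) = 8; dotted whole = 48; quarter note = 8; thirty-second = 1; eighth rest = 4; thirty-second note = 1; a full quarter-note triplet (3 notes) (three triplet quarters span one half) = 16; thirty-second = 1; whole = 32; dotted eighth note = 6; sixteenth = 2; thirty-second = 1.
Sum: 8 + 48 + 8 + 1 + 4 + 1 + 16 + 1 + 32 + 6 + 2 + 1 = 128.
128 equals 128, so the answer is Yes.

Yes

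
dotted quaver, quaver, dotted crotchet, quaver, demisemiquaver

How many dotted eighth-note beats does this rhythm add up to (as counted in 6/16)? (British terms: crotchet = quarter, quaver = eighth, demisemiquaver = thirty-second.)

4.5

One dotted eighth-note beat = 6 thirty-second notes.
Working in thirty-second notes: dotted quaver = 6; quaver = 4; dotted crotchet = 12; quaver = 4; demisemiquaver = 1.
Sum: 6 + 4 + 12 + 4 + 1 = 27.
27 ÷ 6 = 4.5 beats.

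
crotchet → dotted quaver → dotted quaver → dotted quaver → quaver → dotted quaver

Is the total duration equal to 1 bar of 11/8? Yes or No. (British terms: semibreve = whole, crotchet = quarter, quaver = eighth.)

One bar of 11/8 = 22 sixteenth notes.
In sixteenth notes: crotchet = 4; dotted quaver = 3; dotted quaver = 3; dotted quaver = 3; quaver = 2; dotted quaver = 3.
Altogether 4 + 3 + 3 + 3 + 2 + 3 = 18.
18 falls short of 22, so the answer is No.

No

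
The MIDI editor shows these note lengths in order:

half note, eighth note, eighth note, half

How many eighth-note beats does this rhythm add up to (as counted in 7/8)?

10

One eighth-note beat = 2 sixteenth notes.
Express everything in sixteenth notes: half note = 8; eighth note = 2; eighth note = 2; half = 8.
Sum: 8 + 2 + 2 + 8 = 20.
20 ÷ 2 = 10 beats.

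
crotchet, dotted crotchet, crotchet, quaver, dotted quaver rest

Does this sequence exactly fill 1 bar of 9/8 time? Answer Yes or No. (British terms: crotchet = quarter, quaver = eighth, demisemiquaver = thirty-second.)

One bar of 9/8 = 18 sixteenth notes.
Express everything in sixteenth notes: crotchet = 4; dotted crotchet = 6; crotchet = 4; quaver = 2; dotted quaver rest = 3.
Altogether 4 + 6 + 4 + 2 + 3 = 19.
19 exceeds 18, so the answer is No.

No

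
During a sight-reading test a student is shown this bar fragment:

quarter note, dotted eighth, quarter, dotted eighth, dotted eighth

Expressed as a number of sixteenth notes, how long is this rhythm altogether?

17

In sixteenth notes: quarter note = 4; dotted eighth = 3; quarter = 4; dotted eighth = 3; dotted eighth = 3.
Total: 4 + 3 + 4 + 3 + 3 = 17 sixteenth notes.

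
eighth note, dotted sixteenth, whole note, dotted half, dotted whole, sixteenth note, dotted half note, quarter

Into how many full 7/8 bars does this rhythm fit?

One bar of 7/8 = 28 thirty-second notes.
Convert each value to thirty-second notes: eighth note = 4; dotted sixteenth = 3; whole note = 32; dotted half = 24; dotted whole = 48; sixteenth note = 2; dotted half note = 24; quarter = 8.
Sum: 4 + 3 + 32 + 24 + 48 + 2 + 24 + 8 = 145.
145 ÷ 28 = 5 complete bars with 5 left over.

5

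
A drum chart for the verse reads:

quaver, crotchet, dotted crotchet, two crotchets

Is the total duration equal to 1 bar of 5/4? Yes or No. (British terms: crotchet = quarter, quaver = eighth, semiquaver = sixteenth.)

Yes

One bar of 5/4 = 10 eighth notes.
In eighth notes: quaver = 1; crotchet = 2; dotted crotchet = 3; crotchet = 2; crotchet = 2.
Sum: 1 + 2 + 3 + 2 + 2 = 10.
10 equals 10, so the answer is Yes.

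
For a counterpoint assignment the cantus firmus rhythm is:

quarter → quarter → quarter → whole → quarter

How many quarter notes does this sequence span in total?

In quarter notes: quarter = 1; quarter = 1; quarter = 1; whole = 4; quarter = 1.
Altogether 1 + 1 + 1 + 4 + 1 = 8 quarter notes.

8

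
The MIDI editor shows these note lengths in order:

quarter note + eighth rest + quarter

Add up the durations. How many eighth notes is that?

Convert each value to eighth notes: quarter note = 2; eighth rest = 1; quarter = 2.
Altogether 2 + 1 + 2 = 5 eighth notes.

5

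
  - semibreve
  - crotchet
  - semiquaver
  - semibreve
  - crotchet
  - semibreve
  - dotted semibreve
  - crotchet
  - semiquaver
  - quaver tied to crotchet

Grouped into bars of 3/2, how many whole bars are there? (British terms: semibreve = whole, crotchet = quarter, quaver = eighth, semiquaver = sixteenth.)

One bar of 3/2 = 24 sixteenth notes.
Working in sixteenth notes: semibreve = 16; crotchet = 4; semiquaver = 1; semibreve = 16; crotchet = 4; semibreve = 16; dotted semibreve = 24; crotchet = 4; semiquaver = 1; quaver tied to crotchet (quaver + crotchet) = 6.
Adding: 16 + 4 + 1 + 16 + 4 + 16 + 24 + 4 + 1 + 6 = 92.
92 ÷ 24 = 3 complete bars with 20 left over.

3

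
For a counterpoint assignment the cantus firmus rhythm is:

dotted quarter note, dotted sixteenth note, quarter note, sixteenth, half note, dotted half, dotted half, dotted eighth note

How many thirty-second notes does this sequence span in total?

Each duration in thirty-second notes: dotted quarter note = 12; dotted sixteenth note = 3; quarter note = 8; sixteenth = 2; half note = 16; dotted half = 24; dotted half = 24; dotted eighth note = 6.
Total: 12 + 3 + 8 + 2 + 16 + 24 + 24 + 6 = 95 thirty-second notes.

95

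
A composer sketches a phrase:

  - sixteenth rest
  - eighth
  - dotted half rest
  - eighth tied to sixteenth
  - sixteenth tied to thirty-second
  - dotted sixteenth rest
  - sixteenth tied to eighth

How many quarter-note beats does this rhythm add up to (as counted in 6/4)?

6

One quarter-note beat = 8 thirty-second notes.
Convert each value to thirty-second notes: sixteenth rest = 2; eighth = 4; dotted half rest = 24; eighth tied to sixteenth (eighth + sixteenth) = 6; sixteenth tied to thirty-second (sixteenth + thirty-second) = 3; dotted sixteenth rest = 3; sixteenth tied to eighth (sixteenth + eighth) = 6.
Altogether 2 + 4 + 24 + 6 + 3 + 3 + 6 = 48.
48 ÷ 8 = 6 beats.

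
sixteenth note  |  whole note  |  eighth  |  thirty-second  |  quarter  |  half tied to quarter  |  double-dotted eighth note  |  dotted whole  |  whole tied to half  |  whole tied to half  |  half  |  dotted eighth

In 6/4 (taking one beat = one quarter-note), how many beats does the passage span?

One quarter-note beat = 8 thirty-second notes.
Convert each value to thirty-second notes: sixteenth note = 2; whole note = 32; eighth = 4; thirty-second = 1; quarter = 8; half tied to quarter (half + quarter) = 24; double-dotted eighth note = 7; dotted whole = 48; whole tied to half (whole + half) = 48; whole tied to half (whole + half) = 48; half = 16; dotted eighth = 6.
Sum: 2 + 32 + 4 + 1 + 8 + 24 + 7 + 48 + 48 + 48 + 16 + 6 = 244.
244 ÷ 8 = 30.5 beats.

30.5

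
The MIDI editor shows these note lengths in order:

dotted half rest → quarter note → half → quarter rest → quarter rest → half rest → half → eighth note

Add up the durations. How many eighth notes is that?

25

In eighth notes: dotted half rest = 6; quarter note = 2; half = 4; quarter rest = 2; quarter rest = 2; half rest = 4; half = 4; eighth note = 1.
Adding: 6 + 2 + 4 + 2 + 2 + 4 + 4 + 1 = 25 eighth notes.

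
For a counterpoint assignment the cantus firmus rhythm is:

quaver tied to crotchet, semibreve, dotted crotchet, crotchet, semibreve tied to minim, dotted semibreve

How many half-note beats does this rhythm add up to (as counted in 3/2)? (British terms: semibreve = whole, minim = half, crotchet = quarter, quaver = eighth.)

One half-note beat = 4 eighth notes.
Express everything in eighth notes: quaver tied to crotchet (quaver + crotchet) = 3; semibreve = 8; dotted crotchet = 3; crotchet = 2; semibreve tied to minim (semibreve + minim) = 12; dotted semibreve = 12.
Adding: 3 + 8 + 3 + 2 + 12 + 12 = 40.
40 ÷ 4 = 10 beats.

10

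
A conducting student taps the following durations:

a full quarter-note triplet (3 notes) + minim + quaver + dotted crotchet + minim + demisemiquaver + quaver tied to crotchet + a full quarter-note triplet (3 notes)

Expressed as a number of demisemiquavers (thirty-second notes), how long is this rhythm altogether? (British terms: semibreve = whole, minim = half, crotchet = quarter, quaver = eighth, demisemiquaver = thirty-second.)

Working in thirty-second notes: a full quarter-note triplet (3 notes) (three triplet quarters span one half) = 16; minim = 16; quaver = 4; dotted crotchet = 12; minim = 16; demisemiquaver = 1; quaver tied to crotchet (quaver + crotchet) = 12; a full quarter-note triplet (3 notes) (three triplet quarters span one half) = 16.
Altogether 16 + 16 + 4 + 12 + 16 + 1 + 12 + 16 = 93 thirty-second notes.

93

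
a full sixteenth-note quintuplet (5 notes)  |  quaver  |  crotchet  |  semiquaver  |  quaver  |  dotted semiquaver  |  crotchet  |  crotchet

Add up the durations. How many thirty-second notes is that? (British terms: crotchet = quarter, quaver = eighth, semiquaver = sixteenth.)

45

Express everything in thirty-second notes: a full sixteenth-note quintuplet (5 notes) (five quintuplet sixteenths span one quarter) = 8; quaver = 4; crotchet = 8; semiquaver = 2; quaver = 4; dotted semiquaver = 3; crotchet = 8; crotchet = 8.
Altogether 8 + 4 + 8 + 2 + 4 + 3 + 8 + 8 = 45 thirty-second notes.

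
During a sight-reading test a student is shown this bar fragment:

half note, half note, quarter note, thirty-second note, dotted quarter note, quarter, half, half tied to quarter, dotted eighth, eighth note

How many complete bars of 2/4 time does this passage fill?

6

One bar of 2/4 = 16 thirty-second notes.
Each duration in thirty-second notes: half note = 16; half note = 16; quarter note = 8; thirty-second note = 1; dotted quarter note = 12; quarter = 8; half = 16; half tied to quarter (half + quarter) = 24; dotted eighth = 6; eighth note = 4.
Altogether 16 + 16 + 8 + 1 + 12 + 8 + 16 + 24 + 6 + 4 = 111.
111 ÷ 16 = 6 complete bars with 15 left over.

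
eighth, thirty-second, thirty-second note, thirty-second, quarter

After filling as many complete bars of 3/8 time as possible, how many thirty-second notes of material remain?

One bar of 3/8 = 12 thirty-second notes.
Working in thirty-second notes: eighth = 4; thirty-second = 1; thirty-second note = 1; thirty-second = 1; quarter = 8.
Total: 4 + 1 + 1 + 1 + 8 = 15.
15 ÷ 12 = 1 complete bar with 3 thirty-second notes remaining.

3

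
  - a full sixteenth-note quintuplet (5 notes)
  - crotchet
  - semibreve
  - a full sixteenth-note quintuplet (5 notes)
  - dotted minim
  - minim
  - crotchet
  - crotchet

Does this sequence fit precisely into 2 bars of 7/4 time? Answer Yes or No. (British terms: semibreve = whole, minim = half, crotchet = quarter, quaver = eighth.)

Yes

One bar of 7/4 = 7 quarter notes, so 2 bars = 14.
Working in quarter notes: a full sixteenth-note quintuplet (5 notes) (five quintuplet sixteenths span one quarter) = 1; crotchet = 1; semibreve = 4; a full sixteenth-note quintuplet (5 notes) (five quintuplet sixteenths span one quarter) = 1; dotted minim = 3; minim = 2; crotchet = 1; crotchet = 1.
Adding: 1 + 1 + 4 + 1 + 3 + 2 + 1 + 1 = 14.
14 equals 14, so the answer is Yes.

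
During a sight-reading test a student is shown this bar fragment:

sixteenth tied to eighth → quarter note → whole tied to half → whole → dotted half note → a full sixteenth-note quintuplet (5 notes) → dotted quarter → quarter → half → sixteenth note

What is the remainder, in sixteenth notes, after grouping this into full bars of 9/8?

One bar of 9/8 = 18 sixteenth notes.
Convert each value to sixteenth notes: sixteenth tied to eighth (sixteenth + eighth) = 3; quarter note = 4; whole tied to half (whole + half) = 24; whole = 16; dotted half note = 12; a full sixteenth-note quintuplet (5 notes) (five quintuplet sixteenths span one quarter) = 4; dotted quarter = 6; quarter = 4; half = 8; sixteenth note = 1.
Sum: 3 + 4 + 24 + 16 + 12 + 4 + 6 + 4 + 8 + 1 = 82.
82 ÷ 18 = 4 complete bars with 10 sixteenth notes remaining.

10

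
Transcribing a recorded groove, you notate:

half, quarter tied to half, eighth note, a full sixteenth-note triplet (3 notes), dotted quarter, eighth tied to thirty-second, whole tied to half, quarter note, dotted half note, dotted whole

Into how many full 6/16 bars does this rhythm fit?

16

One bar of 6/16 = 12 thirty-second notes.
Express everything in thirty-second notes: half = 16; quarter tied to half (quarter + half) = 24; eighth note = 4; a full sixteenth-note triplet (3 notes) (three triplet sixteenths span one eighth) = 4; dotted quarter = 12; eighth tied to thirty-second (eighth + thirty-second) = 5; whole tied to half (whole + half) = 48; quarter note = 8; dotted half note = 24; dotted whole = 48.
Total: 16 + 24 + 4 + 4 + 12 + 5 + 48 + 8 + 24 + 48 = 193.
193 ÷ 12 = 16 complete bars with 1 left over.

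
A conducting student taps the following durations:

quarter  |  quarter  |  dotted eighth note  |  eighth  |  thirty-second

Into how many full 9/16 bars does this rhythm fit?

1

One bar of 9/16 = 18 thirty-second notes.
Each duration in thirty-second notes: quarter = 8; quarter = 8; dotted eighth note = 6; eighth = 4; thirty-second = 1.
Altogether 8 + 8 + 6 + 4 + 1 = 27.
27 ÷ 18 = 1 complete bar with 9 left over.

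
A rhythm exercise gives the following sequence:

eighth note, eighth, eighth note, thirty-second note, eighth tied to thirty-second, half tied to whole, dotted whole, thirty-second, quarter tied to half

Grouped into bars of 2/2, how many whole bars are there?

One bar of 2/2 = 32 thirty-second notes.
Each duration in thirty-second notes: eighth note = 4; eighth = 4; eighth note = 4; thirty-second note = 1; eighth tied to thirty-second (eighth + thirty-second) = 5; half tied to whole (half + whole) = 48; dotted whole = 48; thirty-second = 1; quarter tied to half (quarter + half) = 24.
Altogether 4 + 4 + 4 + 1 + 5 + 48 + 48 + 1 + 24 = 139.
139 ÷ 32 = 4 complete bars with 11 left over.

4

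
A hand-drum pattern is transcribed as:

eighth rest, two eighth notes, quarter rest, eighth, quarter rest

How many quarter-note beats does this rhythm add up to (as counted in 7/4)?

4

One quarter-note beat = 2 eighth notes.
Working in eighth notes: eighth rest = 1; eighth note = 1; eighth note = 1; quarter rest = 2; eighth = 1; quarter rest = 2.
Adding: 1 + 1 + 1 + 2 + 1 + 2 = 8.
8 ÷ 2 = 4 beats.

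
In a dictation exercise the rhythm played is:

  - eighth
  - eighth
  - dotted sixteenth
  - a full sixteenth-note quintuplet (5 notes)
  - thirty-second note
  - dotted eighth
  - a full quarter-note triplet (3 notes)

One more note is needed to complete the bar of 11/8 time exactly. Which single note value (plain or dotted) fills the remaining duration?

sixteenth note

The bar of 11/8 = 44 thirty-second notes.
Working in thirty-second notes: eighth = 4; eighth = 4; dotted sixteenth = 3; a full sixteenth-note quintuplet (5 notes) (five quintuplet sixteenths span one quarter) = 8; thirty-second note = 1; dotted eighth = 6; a full quarter-note triplet (3 notes) (three triplet quarters span one half) = 16.
Altogether 4 + 4 + 3 + 8 + 1 + 6 + 16 = 42.
Remaining: 44 − 42 = 2 thirty-second notes, which is a sixteenth note.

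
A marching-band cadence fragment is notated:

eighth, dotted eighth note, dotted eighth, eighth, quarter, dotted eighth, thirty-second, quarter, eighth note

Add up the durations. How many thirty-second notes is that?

47

Express everything in thirty-second notes: eighth = 4; dotted eighth note = 6; dotted eighth = 6; eighth = 4; quarter = 8; dotted eighth = 6; thirty-second = 1; quarter = 8; eighth note = 4.
Total: 4 + 6 + 6 + 4 + 8 + 6 + 1 + 8 + 4 = 47 thirty-second notes.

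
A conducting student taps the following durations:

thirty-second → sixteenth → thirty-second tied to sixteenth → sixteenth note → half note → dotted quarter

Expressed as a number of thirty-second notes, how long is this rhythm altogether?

36

Working in thirty-second notes: thirty-second = 1; sixteenth = 2; thirty-second tied to sixteenth (thirty-second + sixteenth) = 3; sixteenth note = 2; half note = 16; dotted quarter = 12.
Total: 1 + 2 + 3 + 2 + 16 + 12 = 36 thirty-second notes.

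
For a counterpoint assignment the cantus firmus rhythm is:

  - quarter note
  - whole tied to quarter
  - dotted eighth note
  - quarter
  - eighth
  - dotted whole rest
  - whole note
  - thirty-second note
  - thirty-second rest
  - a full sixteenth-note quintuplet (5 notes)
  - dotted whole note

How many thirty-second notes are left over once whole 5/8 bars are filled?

4

One bar of 5/8 = 20 thirty-second notes.
Working in thirty-second notes: quarter note = 8; whole tied to quarter (whole + quarter) = 40; dotted eighth note = 6; quarter = 8; eighth = 4; dotted whole rest = 48; whole note = 32; thirty-second note = 1; thirty-second rest = 1; a full sixteenth-note quintuplet (5 notes) (five quintuplet sixteenths span one quarter) = 8; dotted whole note = 48.
Total: 8 + 40 + 6 + 8 + 4 + 48 + 32 + 1 + 1 + 8 + 48 = 204.
204 ÷ 20 = 10 complete bars with 4 thirty-second notes remaining.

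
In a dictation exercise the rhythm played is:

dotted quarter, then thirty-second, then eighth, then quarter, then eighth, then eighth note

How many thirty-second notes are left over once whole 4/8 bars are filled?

1

One bar of 4/8 = 16 thirty-second notes.
Each duration in thirty-second notes: dotted quarter = 12; thirty-second = 1; eighth = 4; quarter = 8; eighth = 4; eighth note = 4.
Sum: 12 + 1 + 4 + 8 + 4 + 4 = 33.
33 ÷ 16 = 2 complete bars with 1 thirty-second note remaining.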